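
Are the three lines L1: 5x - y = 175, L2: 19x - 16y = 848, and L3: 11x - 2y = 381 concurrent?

No

Intersecting L1 and L2: solving the 2×2 system gives (x, y) = (32, -15).
Substitute into L3: (11)(32) + (-2)(-15) = 382.
But L3 requires 381 ≠ 382, so the three lines have no common point.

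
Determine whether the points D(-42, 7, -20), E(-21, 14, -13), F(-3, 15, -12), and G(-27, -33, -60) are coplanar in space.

Yes

A normal to the plane through D, E, F is n = DE × DF = (0, 105, -105).
The plane has equation n·P = 2835. For G: n·G = 2835.
Equal, so G lies in the plane and all four are coplanar.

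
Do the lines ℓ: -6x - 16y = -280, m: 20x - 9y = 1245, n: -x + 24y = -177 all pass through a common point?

No

Lines aᵢx + bᵢy = cᵢ with pairwise distinct directions are concurrent exactly when det[aᵢ bᵢ cᵢ] = 0.
Here the determinant is 1122.
Nonzero, so no common point exists.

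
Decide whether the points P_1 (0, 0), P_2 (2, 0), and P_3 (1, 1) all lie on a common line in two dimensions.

No

P_1P_2 = (2, 0), P_1P_3 = (1, 1).
If collinear, P_1P_3 would be a scalar multiple of P_1P_2. But (2)·(1) ≠ (0)·(1) (difference 2), so they are not parallel; the points are not collinear.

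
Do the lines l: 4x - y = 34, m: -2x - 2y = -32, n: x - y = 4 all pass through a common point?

Intersecting l and m: solving the 2×2 system gives (x, y) = (10, 6).
Substitute into n: (1)(10) + (-1)(6) = 4.
This equals 4, so (10, 6) lies on all three lines and they are concurrent.

Yes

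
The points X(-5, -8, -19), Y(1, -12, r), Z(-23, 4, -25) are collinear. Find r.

Direction XZ = (-18, 12, -6). From the x-coordinate of Y, the parameter along the line is τ = (1 − (-5))/(-18) = -1/3.
Then r = (-19) + (-1/3)·(-6) = -17.

-17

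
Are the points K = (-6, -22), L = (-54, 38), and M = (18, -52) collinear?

Yes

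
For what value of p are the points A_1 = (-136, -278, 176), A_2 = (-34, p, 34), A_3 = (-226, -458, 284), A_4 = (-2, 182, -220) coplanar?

-58

The points are coplanar iff A_1A_2 · (A_1A_3 × A_1A_4) = 0.
Expanding, this is linear in p: (-21168)p + (-1227744) = 0.
So p = -58.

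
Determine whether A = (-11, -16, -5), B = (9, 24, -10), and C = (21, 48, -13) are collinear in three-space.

Yes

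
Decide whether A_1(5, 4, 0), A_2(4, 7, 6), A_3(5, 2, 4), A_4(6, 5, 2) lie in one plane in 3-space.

No

A normal to the plane through A_1, A_2, A_3 is n = A_1A_2 × A_1A_3 = (24, 4, 2).
The plane has equation n·P = 136. For A_4: n·A_4 = 168.
168 ≠ 136, so A_4 is off the plane.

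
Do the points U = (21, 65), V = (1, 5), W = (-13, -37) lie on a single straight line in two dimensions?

UV = (-20, -60), UW = (-34, -102).
Checking proportionality: UW = 17/10·UV, so the vectors are parallel and the points are collinear.

Yes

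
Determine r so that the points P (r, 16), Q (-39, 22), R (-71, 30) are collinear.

The three points are collinear iff det[PQ; PR] = 0.
This determinant is linear in r: (-8)r + (-120) = 0, so r = -15.

-15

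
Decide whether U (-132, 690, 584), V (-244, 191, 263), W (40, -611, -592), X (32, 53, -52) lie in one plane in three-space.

No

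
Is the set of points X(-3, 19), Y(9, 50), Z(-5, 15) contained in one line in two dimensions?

No

XY = (12, 31), XZ = (-2, -4).
Twice the signed area of △XYZ is (12)(-4) − (31)(-2) = 14.
The area is nonzero, so the three points are not collinear.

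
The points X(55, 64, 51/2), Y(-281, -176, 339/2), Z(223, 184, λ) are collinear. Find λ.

Direction XY = (-336, -240, 144). From the x-coordinate of Z, the parameter along the line is τ = (223 − 55)/(-336) = -1/2.
Then λ = 51/2 + (-1/2)·(144) = -93/2.

-93/2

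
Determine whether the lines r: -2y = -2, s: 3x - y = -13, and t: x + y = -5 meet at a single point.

Intersecting r and s: solving the 2×2 system gives (x, y) = (-4, 1).
Substitute into t: (1)(-4) + (1)(1) = -3.
But t requires -5 ≠ -3, so the three lines have no common point.

No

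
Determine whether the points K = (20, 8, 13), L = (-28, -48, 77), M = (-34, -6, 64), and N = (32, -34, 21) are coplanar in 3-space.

The four points are coplanar iff the 3×3 determinant with rows KL, KM, KN is zero.
Rows: (-48, -56, 64), (-54, -14, 51), (12, -42, 8).
Expanding along the first row: (-48)(2030) − (-56)(-1044) + (64)(2436) = 0.
Zero determinant ⇒ coplanar.

Yes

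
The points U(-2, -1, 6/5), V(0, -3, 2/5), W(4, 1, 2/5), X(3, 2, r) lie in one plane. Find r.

4/5

Normal to plane UVW: n = (16/5, -16/5, 16); plane equation n·P = 16.
Requiring n·X = 16: (16)r + (16/5) = 16.
So r = 4/5.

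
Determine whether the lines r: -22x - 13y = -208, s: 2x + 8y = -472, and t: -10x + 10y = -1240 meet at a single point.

Yes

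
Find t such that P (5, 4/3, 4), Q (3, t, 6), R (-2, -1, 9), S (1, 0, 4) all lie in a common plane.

The points are coplanar iff PQ · (PR × PS) = 0.
Expanding, this is linear in t: (-20)t + (40/3) = 0.
So t = 2/3.

2/3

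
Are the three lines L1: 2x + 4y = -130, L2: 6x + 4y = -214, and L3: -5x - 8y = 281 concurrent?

Yes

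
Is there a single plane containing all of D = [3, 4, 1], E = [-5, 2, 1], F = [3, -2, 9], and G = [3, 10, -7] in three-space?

Yes

With D as base: DE = (-8, -2, 0), DF = (0, -6, 8), DG = (0, 6, -8).
DF × DG = (0, 0, 0).
DE · (DF × DG) = 0.
The scalar triple product vanishes, so the four points are coplanar.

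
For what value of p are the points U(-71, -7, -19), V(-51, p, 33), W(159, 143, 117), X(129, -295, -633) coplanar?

The points are coplanar iff UV · (UW × UX) = 0.
Expanding, this is linear in p: (168420)p + (-4884180) = 0.
So p = 29.

29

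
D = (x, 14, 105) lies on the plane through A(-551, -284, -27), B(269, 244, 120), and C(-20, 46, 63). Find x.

A normal to the plane is n = AB × AC = (-990, 4257, -9768).
D lies in the plane iff n · AD = 0.
This gives (-990)x + (-566280) = 0, so x = -572.

-572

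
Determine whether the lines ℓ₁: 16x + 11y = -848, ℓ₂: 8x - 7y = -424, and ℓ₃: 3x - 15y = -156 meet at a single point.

No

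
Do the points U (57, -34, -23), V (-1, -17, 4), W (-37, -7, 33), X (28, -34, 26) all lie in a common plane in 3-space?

With U as base: UV = (-58, 17, 27), UW = (-94, 27, 56), UX = (-29, 0, 49).
UW × UX = (1323, 2982, 783).
UV · (UW × UX) = -4899.
Since -4899 ≠ 0, the four points are not coplanar.

No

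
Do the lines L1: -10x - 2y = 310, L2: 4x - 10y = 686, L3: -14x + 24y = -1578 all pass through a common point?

No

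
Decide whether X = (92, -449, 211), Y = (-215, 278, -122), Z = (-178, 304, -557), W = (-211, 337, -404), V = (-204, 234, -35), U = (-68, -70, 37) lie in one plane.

The plane through X, Y, Z has normal n = XY × XZ = (-307587, -145866, -34881) and equation n·P = 29835939.
Checking the remaining points: n·W = 29835939, n·V = 29835939, n·U = 29835939.
All equal 29835939, so all 6 points lie in one plane.

Yes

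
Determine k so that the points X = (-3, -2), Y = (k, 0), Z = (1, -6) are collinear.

Collinearity: (Y − X) must be parallel to (Z − X) = (4, -4).
Cross-multiplying the components: (k − (-3))·(-4) = (2)·(4).
Solving gives k = -5.

-5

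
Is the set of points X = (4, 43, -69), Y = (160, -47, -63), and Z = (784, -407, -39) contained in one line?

XY = (156, -90, 6), XZ = (780, -450, 30).
XY × XZ = (0, 0, 0).
The cross product vanishes, so the three points are collinear.

Yes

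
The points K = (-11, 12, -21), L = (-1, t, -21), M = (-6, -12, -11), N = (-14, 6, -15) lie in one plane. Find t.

-2

Coplanarity ⇔ det[KL; KM; KN] = 0.
Expanding, this is linear in t: (-60)t + (-120) = 0.
So t = -2.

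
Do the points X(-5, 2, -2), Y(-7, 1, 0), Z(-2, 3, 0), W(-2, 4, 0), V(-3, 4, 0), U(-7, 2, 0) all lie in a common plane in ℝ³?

No

The plane through X, Y, Z has normal n = XY × XZ = (-4, 10, 1) and equation n·P = 38.
Checking the remaining points: n·W = 48, n·V = 52, n·U = 48.
Since n·W = 48 ≠ 38, W is off the plane and the points are not all coplanar.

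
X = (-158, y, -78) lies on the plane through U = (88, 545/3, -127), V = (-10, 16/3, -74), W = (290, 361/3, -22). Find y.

-283/3

The plane through U, V, W has equation −(45793/3)x + 20996y + 41630z = -2815998.
Substituting X: (20996)y + (-2506126/3) = -2815998, so y = -283/3.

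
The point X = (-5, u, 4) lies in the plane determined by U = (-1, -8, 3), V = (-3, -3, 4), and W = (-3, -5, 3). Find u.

A normal to the plane is n = UV × UW = (-3, -2, 4).
X lies in the plane iff n · UX = 0.
This gives (-2)u + (0) = 0, so u = 0.

0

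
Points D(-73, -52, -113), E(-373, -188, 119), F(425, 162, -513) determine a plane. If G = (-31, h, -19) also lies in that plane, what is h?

A normal to the plane is n = DE × DF = (4752, -4464, 3528).
G lies in the plane iff n · DG = 0.
This gives (-4464)h + (299088) = 0, so h = 67.

67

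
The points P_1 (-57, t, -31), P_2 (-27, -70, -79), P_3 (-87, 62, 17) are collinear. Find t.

Collinearity requires P_1P_2 × P_1P_3 = 0; each component is linear in t.
The x-component gives (-96)t + (-384) = 0, so t = -4.
The remaining components then also vanish.

-4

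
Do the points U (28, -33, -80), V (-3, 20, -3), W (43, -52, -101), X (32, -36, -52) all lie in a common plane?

A normal to the plane through U, V, W is n = UV × UW = (350, 504, -206).
The plane has equation n·P = 9648. For X: n·X = 3768.
3768 ≠ 9648, so X is off the plane.

No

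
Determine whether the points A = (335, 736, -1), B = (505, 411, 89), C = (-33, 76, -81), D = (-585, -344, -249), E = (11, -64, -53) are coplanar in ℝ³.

Yes

The plane through A, B, C has normal n = AB × AC = (85400, -19520, -231800) and equation n·P = 14474080.
Checking the remaining points: n·D = 14474080, n·E = 14474080.
All equal 14474080, so all 5 points lie in one plane.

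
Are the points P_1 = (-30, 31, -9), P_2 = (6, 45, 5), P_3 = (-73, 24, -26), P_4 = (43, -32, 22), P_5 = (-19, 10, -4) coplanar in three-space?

The plane through P_1, P_2, P_3 has normal n = P_1P_2 × P_1P_3 = (-140, 10, 350) and equation n·P = 1360.
Checking the remaining points: n·P_4 = 1360, n·P_5 = 1360.
All equal 1360, so all 5 points lie in one plane.

Yes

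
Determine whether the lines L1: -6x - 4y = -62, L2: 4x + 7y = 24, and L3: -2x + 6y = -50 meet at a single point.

Yes

Intersecting L1 and L2: solving the 2×2 system gives (x, y) = (13, -4).
Substitute into L3: (-2)(13) + (6)(-4) = -50.
This equals -50, so (13, -4) lies on all three lines and they are concurrent.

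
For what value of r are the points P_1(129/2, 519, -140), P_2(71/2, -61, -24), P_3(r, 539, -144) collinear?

131/2

Collinearity requires P_1P_2 × P_1P_3 = 0; each component is linear in r.
The y-component gives (116)r + (-7598) = 0, so r = 131/2.
The remaining components then also vanish.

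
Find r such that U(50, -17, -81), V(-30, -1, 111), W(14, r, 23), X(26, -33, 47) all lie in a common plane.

Normal to plane UVX: n = (5120, 5632, 1664); plane equation n·P = 25472.
Requiring n·W = 25472: (5632)r + (109952) = 25472.
So r = -15.

-15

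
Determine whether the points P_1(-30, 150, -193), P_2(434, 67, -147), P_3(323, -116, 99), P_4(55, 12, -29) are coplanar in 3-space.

Yes

The four points are coplanar iff the 3×3 determinant with rows P_1P_2, P_1P_3, P_1P_4 is zero.
Rows: (464, -83, 46), (353, -266, 292), (85, -138, 164).
Expanding along the first row: (464)(-3328) − (-83)(33072) + (46)(-26104) = 0.
Zero determinant ⇒ coplanar.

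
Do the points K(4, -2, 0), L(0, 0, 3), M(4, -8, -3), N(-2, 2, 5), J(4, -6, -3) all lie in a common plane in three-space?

No

The plane through K, L, M has normal n = KL × KM = (12, -12, 24) and equation n·P = 72.
Checking the remaining points: n·N = 72, n·J = 48.
Since n·J = 48 ≠ 72, J is off the plane and the points are not all coplanar.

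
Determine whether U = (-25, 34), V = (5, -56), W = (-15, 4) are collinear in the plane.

UV = (30, -90), UW = (10, -30).
det[UV; UW] = (30)(-30) − (-90)(10) = 0.
The determinant is zero, so the points are collinear.

Yes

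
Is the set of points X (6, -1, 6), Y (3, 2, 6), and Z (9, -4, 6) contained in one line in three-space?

Yes

XY = (-3, 3, 0), XZ = (3, -3, 0).
Each component of XZ is -1 times the corresponding component of XY, so XZ = -1·XY and the points are collinear.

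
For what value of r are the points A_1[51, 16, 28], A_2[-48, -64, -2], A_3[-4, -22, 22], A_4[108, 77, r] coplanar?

Normal to plane A_1A_2A_3: n = (-660, 1056, -638); plane equation n·P = -34628.
Requiring n·A_4 = -34628: (-638)r + (10032) = -34628.
So r = 70.

70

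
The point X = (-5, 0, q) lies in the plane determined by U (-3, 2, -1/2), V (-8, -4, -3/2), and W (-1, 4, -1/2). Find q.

-1/2

The plane through U, V, W has equation 2x − 2y + 2z = -11.
Substituting X: (2)q + (-10) = -11, so q = -1/2.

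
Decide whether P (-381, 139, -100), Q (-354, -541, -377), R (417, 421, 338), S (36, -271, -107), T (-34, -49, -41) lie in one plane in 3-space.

Yes

The plane through P, Q, R has normal n = PQ × PR = (-219726, -232872, 550254) and equation n·X = -3679002.
Checking the remaining points: n·S = -3679002, n·T = -3679002.
All equal -3679002, so all 5 points lie in one plane.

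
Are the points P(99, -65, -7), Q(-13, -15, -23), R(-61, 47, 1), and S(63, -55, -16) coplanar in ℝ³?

No

A normal to the plane through P, Q, R is n = PQ × PR = (2192, 3456, -4544).
The plane has equation n·X = 24176. For S: n·S = 20720.
20720 ≠ 24176, so S is off the plane.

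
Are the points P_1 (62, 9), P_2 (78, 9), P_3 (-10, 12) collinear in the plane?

P_1P_2 = (16, 0), P_1P_3 = (-72, 3).
Twice the signed area of △P_1P_2P_3 is (16)(3) − (0)(-72) = 48.
The area is nonzero, so the three points are not collinear.

No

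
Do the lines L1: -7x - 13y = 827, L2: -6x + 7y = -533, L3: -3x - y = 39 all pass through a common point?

The three lines meet at one point iff the augmented coefficient matrix [aᵢ bᵢ cᵢ] has rank < 3, i.e. its determinant vanishes.
Here the determinant is 320.
Nonzero, so no common point exists.

No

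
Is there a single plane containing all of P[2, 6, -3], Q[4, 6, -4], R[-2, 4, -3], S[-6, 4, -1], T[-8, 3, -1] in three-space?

Yes

The plane through P, Q, R has normal n = PQ × PR = (-2, 4, -4) and equation n·X = 32.
Checking the remaining points: n·S = 32, n·T = 32.
All equal 32, so all 5 points lie in one plane.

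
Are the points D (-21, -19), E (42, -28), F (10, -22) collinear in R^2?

No

DE = (63, -9), DF = (31, -3).
If collinear, DF would be a scalar multiple of DE. But (63)·(-3) ≠ (-9)·(31) (difference 90), so they are not parallel; the points are not collinear.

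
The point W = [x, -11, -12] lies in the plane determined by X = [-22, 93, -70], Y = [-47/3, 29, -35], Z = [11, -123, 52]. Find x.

-25/3

Coplanarity requires XY · (XZ × XW) = 0.
XY = (19/3, -64, 35), XZ = (33, -216, 122); the triple product is linear in x with coefficient -248 and constant term -6200/3.
Setting it to zero: x = -25/3.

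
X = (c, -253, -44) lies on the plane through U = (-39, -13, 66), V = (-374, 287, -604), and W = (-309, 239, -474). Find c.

The plane through U, V, W has equation 6840x − 3420z = -492480.
Substituting X: (6840)c + (150480) = -492480, so c = -94.

-94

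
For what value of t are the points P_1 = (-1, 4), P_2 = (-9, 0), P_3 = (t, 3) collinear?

-3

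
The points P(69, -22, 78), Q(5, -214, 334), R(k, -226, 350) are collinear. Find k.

Collinearity requires PQ × PR = 0; each component is linear in k.
The y-component gives (256)k + (-256) = 0, so k = 1.
The remaining components then also vanish.

1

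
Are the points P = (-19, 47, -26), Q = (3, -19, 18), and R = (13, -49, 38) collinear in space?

Yes

PQ = (22, -66, 44), PR = (32, -96, 64).
Each component of PR is 16/11 times the corresponding component of PQ, so PR = 16/11·PQ and the points are collinear.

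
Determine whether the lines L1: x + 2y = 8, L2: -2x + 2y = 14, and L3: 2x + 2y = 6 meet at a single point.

Yes

Intersecting L1 and L2: solving the 2×2 system gives (x, y) = (-2, 5).
Substitute into L3: (2)(-2) + (2)(5) = 6.
This equals 6, so (-2, 5) lies on all three lines and they are concurrent.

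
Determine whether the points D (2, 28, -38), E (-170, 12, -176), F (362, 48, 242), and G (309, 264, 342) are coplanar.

The four points are coplanar iff the 3×3 determinant with rows DE, DF, DG is zero.
Rows: (-172, -16, -138), (360, 20, 280), (307, 236, 380).
Expanding along the first row: (-172)(-58480) − (-16)(50840) + (-138)(78820) = -5160.
Nonzero ⇒ not coplanar.

No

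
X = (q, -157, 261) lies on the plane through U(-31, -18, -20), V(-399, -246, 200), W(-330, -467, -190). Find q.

Coplanarity requires UV · (UW × UX) = 0.
UV = (-368, -228, 220), UW = (-299, -449, -170); the triple product is linear in q with coefficient 137540 and constant term 49376860.
Setting it to zero: q = -359.

-359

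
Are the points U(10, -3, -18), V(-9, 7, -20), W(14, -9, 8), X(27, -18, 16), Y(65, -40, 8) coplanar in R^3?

The plane through U, V, W has normal n = UV × UW = (248, 486, 74) and equation n·P = -310.
Checking the remaining points: n·X = -868, n·Y = -2728.
Since n·X = -868 ≠ -310, X is off the plane and the points are not all coplanar.

No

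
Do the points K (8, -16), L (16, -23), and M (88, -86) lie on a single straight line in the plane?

KL = (8, -7), KM = (80, -70).
Twice the signed area of △KLM is (8)(-70) − (-7)(80) = 0.
The triangle is degenerate (zero area), so the points are collinear.

Yes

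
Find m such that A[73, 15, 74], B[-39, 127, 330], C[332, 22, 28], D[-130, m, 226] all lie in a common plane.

Normal to plane ABC: n = (-6944, 61152, -29792); plane equation n·P = -1794240.
Requiring n·D = -1794240: (61152)m + (-5830272) = -1794240.
So m = 66.

66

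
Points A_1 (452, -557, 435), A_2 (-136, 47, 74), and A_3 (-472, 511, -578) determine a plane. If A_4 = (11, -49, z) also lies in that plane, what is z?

Coplanarity requires A_1A_2 · (A_1A_3 × A_1A_4) = 0.
A_1A_2 = (-588, 604, -361), A_1A_3 = (-924, 1068, -1013); the triple product is linear in z with coefficient -69888 and constant term -2935296.
Setting it to zero: z = -42.

-42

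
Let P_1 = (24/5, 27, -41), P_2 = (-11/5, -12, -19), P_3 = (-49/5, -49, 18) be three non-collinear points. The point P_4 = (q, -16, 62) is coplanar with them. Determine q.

-38/5

The plane through P_1, P_2, P_3 has equation −629x + (459/5)y − (187/5)z = 4964/5.
Substituting P_4: (-629)q + (-18938/5) = 4964/5, so q = -38/5.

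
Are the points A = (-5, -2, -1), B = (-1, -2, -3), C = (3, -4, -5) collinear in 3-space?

No

AB = (4, 0, -2), AC = (8, -2, -4).
AB × AC = (-4, 0, -8).
The cross product is nonzero, so the points do not lie on one line.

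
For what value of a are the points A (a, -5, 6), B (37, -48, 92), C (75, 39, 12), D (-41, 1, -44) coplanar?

The points are coplanar iff AB · (AC × AD) = 0.
Expanding, this is linear in a: (7912)a + (-39560) = 0.
So a = 5.

5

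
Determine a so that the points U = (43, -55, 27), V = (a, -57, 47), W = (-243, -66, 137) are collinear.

Collinearity requires UV × UW = 0; each component is linear in a.
The y-component gives (-110)a + (-990) = 0, so a = -9.
The remaining components then also vanish.

-9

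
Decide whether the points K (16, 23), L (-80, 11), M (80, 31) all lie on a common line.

Yes

KL = (-96, -12), KM = (64, 8).
det[KL; KM] = (-96)(8) − (-12)(64) = 0.
The determinant is zero, so the points are collinear.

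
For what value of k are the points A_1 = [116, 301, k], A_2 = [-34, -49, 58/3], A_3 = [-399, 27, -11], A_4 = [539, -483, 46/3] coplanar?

Coplanarity ⇔ det[A_1A_2; A_1A_3; A_1A_4] = 0.
Expanding, this is linear in k: (-114862)k + (32505946/3) = 0.
So k = 283/3.

283/3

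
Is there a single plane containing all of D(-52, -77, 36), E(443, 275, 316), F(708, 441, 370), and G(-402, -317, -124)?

The four points are coplanar iff the 3×3 determinant with rows DE, DF, DG is zero.
Rows: (495, 352, 280), (760, 518, 334), (-350, -240, -160).
Expanding along the first row: (495)(-2720) − (352)(-4700) + (280)(-1100) = 0.
Zero determinant ⇒ coplanar.

Yes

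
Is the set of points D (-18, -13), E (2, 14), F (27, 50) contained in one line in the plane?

No

DE = (20, 27), DF = (45, 63).
If collinear, DF would be a scalar multiple of DE. But (20)·(63) ≠ (27)·(45) (difference 45), so they are not parallel; the points are not collinear.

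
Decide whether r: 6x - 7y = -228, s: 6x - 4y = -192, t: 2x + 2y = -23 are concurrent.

No

The three lines meet at one point iff the augmented coefficient matrix [aᵢ bᵢ cᵢ] has rank < 3, i.e. its determinant vanishes.
Here the determinant is 18.
Nonzero, so no common point exists.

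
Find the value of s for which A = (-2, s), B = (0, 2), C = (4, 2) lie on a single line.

The three points are collinear iff det[AB; AC] = 0.
This determinant is linear in s: (4)s + (-8) = 0, so s = 2.

2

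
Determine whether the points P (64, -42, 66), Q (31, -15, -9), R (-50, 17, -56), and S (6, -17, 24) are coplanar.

A normal to the plane through P, Q, R is n = PQ × PR = (1131, 4524, 1131).
The plane has equation n·X = -42978. For S: n·S = -42978.
Equal, so S lies in the plane and all four are coplanar.

Yes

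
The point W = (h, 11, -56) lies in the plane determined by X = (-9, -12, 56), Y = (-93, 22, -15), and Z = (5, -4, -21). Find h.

-30

Coplanarity requires XY · (XZ × XW) = 0.
XY = (-84, 34, -71), XZ = (14, 8, -77); the triple product is linear in h with coefficient -2050 and constant term -61500.
Setting it to zero: h = -30.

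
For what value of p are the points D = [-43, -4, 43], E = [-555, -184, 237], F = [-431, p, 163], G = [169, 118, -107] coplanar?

-122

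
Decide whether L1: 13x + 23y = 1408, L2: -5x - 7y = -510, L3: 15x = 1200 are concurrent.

Lines aᵢx + bᵢy = cᵢ with pairwise distinct directions are concurrent exactly when det[aᵢ bᵢ cᵢ] = 0.
Here the determinant is 690.
Nonzero, so no common point exists.

No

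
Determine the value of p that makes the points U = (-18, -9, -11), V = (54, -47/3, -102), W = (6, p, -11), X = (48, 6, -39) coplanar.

1/3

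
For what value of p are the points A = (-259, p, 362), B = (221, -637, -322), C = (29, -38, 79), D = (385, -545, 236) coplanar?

647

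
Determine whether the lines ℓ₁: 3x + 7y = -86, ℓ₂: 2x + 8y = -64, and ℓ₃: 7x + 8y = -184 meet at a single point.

Intersecting ℓ₁ and ℓ₂: solving the 2×2 system gives (x, y) = (-24, -2).
Substitute into ℓ₃: (7)(-24) + (8)(-2) = -184.
This equals -184, so (-24, -2) lies on all three lines and they are concurrent.

Yes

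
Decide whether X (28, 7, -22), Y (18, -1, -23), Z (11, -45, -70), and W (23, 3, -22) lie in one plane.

The four points are coplanar iff the 3×3 determinant with rows XY, XZ, XW is zero.
Rows: (-10, -8, -1), (-17, -52, -48), (-5, -4, 0).
Expanding along the first row: (-10)(-192) − (-8)(-240) + (-1)(-192) = 192.
Nonzero ⇒ not coplanar.

No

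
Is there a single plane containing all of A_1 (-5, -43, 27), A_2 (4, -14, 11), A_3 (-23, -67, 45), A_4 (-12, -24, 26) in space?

No

A normal to the plane through A_1, A_2, A_3 is n = A_1A_2 × A_1A_3 = (138, 126, 306).
The plane has equation n·P = 2154. For A_4: n·A_4 = 3276.
3276 ≠ 2154, so A_4 is off the plane.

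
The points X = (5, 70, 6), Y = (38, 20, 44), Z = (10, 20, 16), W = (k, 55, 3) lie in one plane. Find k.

1/2

Normal to plane XYZ: n = (1400, -140, -1400); plane equation n·P = -11200.
Requiring n·W = -11200: (1400)k + (-11900) = -11200.
So k = 1/2.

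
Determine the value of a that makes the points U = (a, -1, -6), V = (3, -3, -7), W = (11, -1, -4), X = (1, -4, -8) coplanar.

3

The points are coplanar iff UV · (UW × UX) = 0.
Expanding, this is linear in a: (-1)a + (3) = 0.
So a = 3.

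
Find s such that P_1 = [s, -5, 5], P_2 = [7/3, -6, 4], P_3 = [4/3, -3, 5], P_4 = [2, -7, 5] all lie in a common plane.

5/3

The points are coplanar iff P_1P_2 · (P_1P_3 × P_1P_4) = 0.
Expanding, this is linear in s: (-4)s + (20/3) = 0.
So s = 5/3.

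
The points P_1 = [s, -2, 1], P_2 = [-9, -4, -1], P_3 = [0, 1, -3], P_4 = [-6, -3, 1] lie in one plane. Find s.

-4

The points are coplanar iff P_1P_2 · (P_1P_3 × P_1P_4) = 0.
Expanding, this is linear in s: (-12)s + (-48) = 0.
So s = -4.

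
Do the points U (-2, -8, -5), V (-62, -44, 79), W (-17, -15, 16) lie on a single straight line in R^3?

UV = (-60, -36, 84), UW = (-15, -7, 21).
UV × UW = (-168, 0, -120).
The cross product is nonzero, so the points do not lie on one line.

No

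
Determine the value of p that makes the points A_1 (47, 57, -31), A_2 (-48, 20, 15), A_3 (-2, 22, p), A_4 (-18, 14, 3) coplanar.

-5

Normal to plane A_1A_2A_4: n = (720, 240, 1680); plane equation n·P = -4560.
Requiring n·A_3 = -4560: (1680)p + (3840) = -4560.
So p = -5.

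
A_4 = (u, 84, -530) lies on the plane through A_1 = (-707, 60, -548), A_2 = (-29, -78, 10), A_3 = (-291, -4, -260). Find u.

-425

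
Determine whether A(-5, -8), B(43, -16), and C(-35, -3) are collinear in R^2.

Yes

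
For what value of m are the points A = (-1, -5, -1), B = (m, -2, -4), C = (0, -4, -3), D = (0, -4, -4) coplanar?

2

Normal to plane ACD: n = (-1, 1, 0); plane equation n·P = -4.
Requiring n·B = -4: (-1)m + (-2) = -4.
So m = 2.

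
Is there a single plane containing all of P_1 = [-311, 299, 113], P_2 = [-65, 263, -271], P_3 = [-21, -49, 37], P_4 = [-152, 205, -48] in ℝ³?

Yes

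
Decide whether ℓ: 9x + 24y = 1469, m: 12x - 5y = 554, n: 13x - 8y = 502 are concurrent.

No

Intersecting ℓ and m: solving the 2×2 system gives (x, y) = (20641/333, 4214/111).
Substitute into n: (13)(20641/333) + (-8)(4214/111) = 167197/333.
But n requires 502 ≠ 167197/333, so the three lines have no common point.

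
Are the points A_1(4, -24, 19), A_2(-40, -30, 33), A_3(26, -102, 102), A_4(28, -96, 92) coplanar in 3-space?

No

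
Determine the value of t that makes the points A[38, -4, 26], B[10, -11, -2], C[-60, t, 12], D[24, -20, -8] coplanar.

24

Normal to plane ABD: n = (-210, -560, 350); plane equation n·P = 3360.
Requiring n·C = 3360: (-560)t + (16800) = 3360.
So t = 24.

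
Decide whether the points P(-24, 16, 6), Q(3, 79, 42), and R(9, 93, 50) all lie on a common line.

PQ = (27, 63, 36), PR = (33, 77, 44).
Each component of PR is 11/9 times the corresponding component of PQ, so PR = 11/9·PQ and the points are collinear.

Yes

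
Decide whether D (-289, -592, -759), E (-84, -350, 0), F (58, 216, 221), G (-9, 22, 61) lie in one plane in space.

No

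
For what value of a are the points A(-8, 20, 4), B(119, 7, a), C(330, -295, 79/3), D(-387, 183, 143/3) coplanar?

Normal to plane ACD: n = (-52186/3, -69671/3, -64291); plane equation n·P = -1747424/3.
Requiring n·B = -1747424/3: (-64291)a + (-6697831/3) = -1747424/3.
So a = -77/3.

-77/3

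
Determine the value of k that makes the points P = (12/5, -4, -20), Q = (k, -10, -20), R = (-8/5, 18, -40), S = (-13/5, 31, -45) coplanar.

12/5

Normal to plane PRS: n = (150, 0, -30); plane equation n·X = 960.
Requiring n·Q = 960: (150)k + (600) = 960.
So k = 12/5.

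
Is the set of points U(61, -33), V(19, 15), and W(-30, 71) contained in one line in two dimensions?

Yes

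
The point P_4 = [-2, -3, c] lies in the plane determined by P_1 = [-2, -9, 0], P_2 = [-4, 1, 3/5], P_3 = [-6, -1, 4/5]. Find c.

The plane through P_1, P_2, P_3 has equation (16/5)x − (4/5)y + 24z = 4/5.
Substituting P_4: (24)c + (-4) = 4/5, so c = 1/5.

1/5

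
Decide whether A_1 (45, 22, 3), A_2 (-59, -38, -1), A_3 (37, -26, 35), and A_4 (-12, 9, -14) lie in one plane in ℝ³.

The four points are coplanar iff the 3×3 determinant with rows A_1A_2, A_1A_3, A_1A_4 is zero.
Rows: (-104, -60, -4), (-8, -48, 32), (-57, -13, -17).
Expanding along the first row: (-104)(1232) − (-60)(1960) + (-4)(-2632) = 0.
Zero determinant ⇒ coplanar.

Yes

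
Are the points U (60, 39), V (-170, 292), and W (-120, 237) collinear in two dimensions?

UV = (-230, 253), UW = (-180, 198).
Twice the signed area of △UVW is (-230)(198) − (253)(-180) = 0.
The triangle is degenerate (zero area), so the points are collinear.

Yes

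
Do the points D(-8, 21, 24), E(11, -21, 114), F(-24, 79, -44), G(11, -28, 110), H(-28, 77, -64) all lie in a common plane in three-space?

No

The plane through D, E, F has normal n = DE × DF = (-2364, -148, 430) and equation n·P = 26124.
Checking the remaining points: n·G = 25440, n·H = 27276.
Since n·G = 25440 ≠ 26124, G is off the plane and the points are not all coplanar.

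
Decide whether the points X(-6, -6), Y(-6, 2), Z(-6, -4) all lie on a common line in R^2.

Yes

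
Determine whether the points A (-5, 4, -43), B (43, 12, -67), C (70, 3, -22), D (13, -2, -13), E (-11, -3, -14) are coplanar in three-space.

Yes

The plane through A, B, C has normal n = AB × AC = (144, -2808, -648) and equation n·P = 15912.
Checking the remaining points: n·D = 15912, n·E = 15912.
All equal 15912, so all 5 points lie in one plane.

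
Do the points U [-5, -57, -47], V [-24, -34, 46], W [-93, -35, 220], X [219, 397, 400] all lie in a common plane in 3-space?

No

The four points are coplanar iff the 3×3 determinant with rows UV, UW, UX is zero.
Rows: (-19, 23, 93), (-88, 22, 267), (224, 454, 447).
Expanding along the first row: (-19)(-111384) − (23)(-99144) + (93)(-44880) = 222768.
Nonzero ⇒ not coplanar.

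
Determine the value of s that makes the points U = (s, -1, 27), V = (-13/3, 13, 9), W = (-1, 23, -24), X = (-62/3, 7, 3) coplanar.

-74/3

Coplanarity ⇔ det[UV; UW; UX] = 0.
Expanding, this is linear in s: (258)s + (6364) = 0.
So s = -74/3.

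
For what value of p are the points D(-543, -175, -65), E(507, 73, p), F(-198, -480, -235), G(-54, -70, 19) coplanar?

The points are coplanar iff DE · (DF × DG) = 0.
Expanding, this is linear in p: (185370)p + (-23912730) = 0.
So p = 129.

129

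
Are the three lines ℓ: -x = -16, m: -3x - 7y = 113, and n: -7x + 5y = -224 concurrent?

No

Intersecting ℓ and m: solving the 2×2 system gives (x, y) = (16, -23).
Substitute into n: (-7)(16) + (5)(-23) = -227.
But n requires -224 ≠ -227, so the three lines have no common point.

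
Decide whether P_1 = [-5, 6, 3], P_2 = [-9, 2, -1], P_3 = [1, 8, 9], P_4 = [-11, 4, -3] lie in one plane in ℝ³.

Yes

A normal to the plane through P_1, P_2, P_3 is n = P_1P_2 × P_1P_3 = (-16, 0, 16).
The plane has equation n·P = 128. For P_4: n·P_4 = 128.
Equal, so P_4 lies in the plane and all four are coplanar.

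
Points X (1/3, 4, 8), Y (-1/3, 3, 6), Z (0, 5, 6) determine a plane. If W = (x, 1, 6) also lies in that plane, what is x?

A normal to the plane is n = XY × XZ = (4, -2/3, -1).
W lies in the plane iff n · XW = 0.
This gives (4)x + (8/3) = 0, so x = -2/3.

-2/3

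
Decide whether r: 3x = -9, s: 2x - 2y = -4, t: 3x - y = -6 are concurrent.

No

Intersecting r and s: solving the 2×2 system gives (x, y) = (-3, -1).
Substitute into t: (3)(-3) + (-1)(-1) = -8.
But t requires -6 ≠ -8, so the three lines have no common point.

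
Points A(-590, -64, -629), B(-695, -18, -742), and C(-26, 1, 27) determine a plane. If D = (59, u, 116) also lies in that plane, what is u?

-52

A normal to the plane is n = AB × AC = (37521, 5148, -32769).
D lies in the plane iff n · AD = 0.
This gives (5148)u + (267696) = 0, so u = -52.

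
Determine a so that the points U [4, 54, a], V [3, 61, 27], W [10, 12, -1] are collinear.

Collinearity requires UV × UW = 0; each component is linear in a.
The x-component gives (-49)a + (1127) = 0, so a = 23.
The remaining components then also vanish.

23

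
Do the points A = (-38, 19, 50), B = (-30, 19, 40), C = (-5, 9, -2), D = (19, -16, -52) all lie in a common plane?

No

With A as base: AB = (8, 0, -10), AC = (33, -10, -52), AD = (57, -35, -102).
AC × AD = (-800, 402, -585).
AB · (AC × AD) = -550.
Since -550 ≠ 0, the four points are not coplanar.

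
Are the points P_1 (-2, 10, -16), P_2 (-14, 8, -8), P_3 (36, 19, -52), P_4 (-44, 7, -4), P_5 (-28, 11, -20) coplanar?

The plane through P_1, P_2, P_3 has normal n = P_1P_2 × P_1P_3 = (0, -128, -32) and equation n·P = -768.
Checking the remaining points: n·P_4 = -768, n·P_5 = -768.
All equal -768, so all 5 points lie in one plane.

Yes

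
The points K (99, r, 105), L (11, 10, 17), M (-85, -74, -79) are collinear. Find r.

Direction LM = (-96, -84, -96). From the x-coordinate of K, the parameter along the line is τ = (99 − 11)/(-96) = -11/12.
Then r = 10 + (-11/12)·(-84) = 87.

87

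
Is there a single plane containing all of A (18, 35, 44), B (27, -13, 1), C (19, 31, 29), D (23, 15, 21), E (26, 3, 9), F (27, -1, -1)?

No

The plane through A, B, C has normal n = AB × AC = (548, 92, 12) and equation n·P = 13612.
Checking the remaining points: n·D = 14236, n·E = 14632, n·F = 14692.
Since n·D = 14236 ≠ 13612, D is off the plane and the points are not all coplanar.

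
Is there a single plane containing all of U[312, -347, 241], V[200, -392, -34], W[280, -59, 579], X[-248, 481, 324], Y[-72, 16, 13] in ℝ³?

No

The plane through U, V, W has normal n = UV × UW = (63990, 46656, -33696) and equation n·P = -4345488.
Checking the remaining points: n·X = -4345488, n·Y = -4298832.
Since n·Y = -4298832 ≠ -4345488, Y is off the plane and the points are not all coplanar.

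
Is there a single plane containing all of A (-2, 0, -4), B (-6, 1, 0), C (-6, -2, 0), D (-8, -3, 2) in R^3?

Yes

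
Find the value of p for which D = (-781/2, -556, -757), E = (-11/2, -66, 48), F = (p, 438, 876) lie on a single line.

781/2

Collinearity requires DE × DF = 0; each component is linear in p.
The y-component gives (805)p + (-628705/2) = 0, so p = 781/2.
The remaining components then also vanish.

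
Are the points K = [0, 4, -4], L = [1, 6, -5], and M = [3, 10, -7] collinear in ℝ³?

KL = (1, 2, -1), KM = (3, 6, -3).
KL × KM = (0, 0, 0).
The cross product vanishes, so the three points are collinear.

Yes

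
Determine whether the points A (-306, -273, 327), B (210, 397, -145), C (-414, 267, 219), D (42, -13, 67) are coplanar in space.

With A as base: AB = (516, 670, -472), AC = (-108, 540, -108), AD = (348, 260, -260).
AC × AD = (-112320, -65664, -216000).
AB · (AC × AD) = 0.
The scalar triple product vanishes, so the four points are coplanar.

Yes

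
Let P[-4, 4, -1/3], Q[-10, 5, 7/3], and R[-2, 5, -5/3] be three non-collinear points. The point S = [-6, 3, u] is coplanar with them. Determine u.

1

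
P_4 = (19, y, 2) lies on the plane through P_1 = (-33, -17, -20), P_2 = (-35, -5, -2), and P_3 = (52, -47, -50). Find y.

A normal to the plane is n = P_1P_2 × P_1P_3 = (180, 1470, -960).
P_4 lies in the plane iff n · P_1P_4 = 0.
This gives (1470)y + (13230) = 0, so y = -9.

-9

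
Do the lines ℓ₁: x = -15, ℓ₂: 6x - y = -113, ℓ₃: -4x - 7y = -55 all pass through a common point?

No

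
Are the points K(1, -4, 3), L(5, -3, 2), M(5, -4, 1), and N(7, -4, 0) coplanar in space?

The four points are coplanar iff the 3×3 determinant with rows KL, KM, KN is zero.
Rows: (4, 1, -1), (4, 0, -2), (6, 0, -3).
Expanding along the first row: (4)(0) − (1)(0) + (-1)(0) = 0.
Zero determinant ⇒ coplanar.

Yes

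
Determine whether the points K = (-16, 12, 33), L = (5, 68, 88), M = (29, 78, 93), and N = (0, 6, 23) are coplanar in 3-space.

No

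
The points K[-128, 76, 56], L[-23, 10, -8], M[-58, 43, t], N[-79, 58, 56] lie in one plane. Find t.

39

Coplanarity ⇔ det[KL; KM; KN] = 0.
Expanding, this is linear in t: (-1344)t + (52416) = 0.
So t = 39.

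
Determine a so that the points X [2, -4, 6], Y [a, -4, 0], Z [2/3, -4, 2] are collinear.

Collinearity requires XY × XZ = 0; each component is linear in a.
The y-component gives (4)a + (0) = 0, so a = 0.
The remaining components then also vanish.

0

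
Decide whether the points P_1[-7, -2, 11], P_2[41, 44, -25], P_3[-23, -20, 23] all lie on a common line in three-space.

No

P_1P_2 = (48, 46, -36), P_1P_3 = (-16, -18, 12).
P_1P_2 × P_1P_3 = (-96, 0, -128).
The cross product is nonzero, so the points do not lie on one line.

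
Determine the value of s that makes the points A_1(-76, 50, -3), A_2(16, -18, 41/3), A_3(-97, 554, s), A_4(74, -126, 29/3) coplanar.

The points are coplanar iff A_1A_2 · (A_1A_3 × A_1A_4) = 0.
Expanding, this is linear in s: (5992)s + (-611184) = 0.
So s = 102.

102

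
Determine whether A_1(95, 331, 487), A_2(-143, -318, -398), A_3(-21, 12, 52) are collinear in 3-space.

No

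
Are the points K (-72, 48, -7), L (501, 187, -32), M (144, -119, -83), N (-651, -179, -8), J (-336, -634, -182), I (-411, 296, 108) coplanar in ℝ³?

No

The plane through K, L, M has normal n = KL × KM = (-14739, 38148, -125715) and equation n·P = 3772317.
Checking the remaining points: n·N = 3772317, n·J = 3646602, n·I = 3772317.
Since n·J = 3646602 ≠ 3772317, J is off the plane and the points are not all coplanar.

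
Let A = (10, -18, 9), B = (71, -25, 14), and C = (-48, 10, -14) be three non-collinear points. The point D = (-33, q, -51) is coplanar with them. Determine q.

A normal to the plane is n = AB × AC = (21, 1113, 1302).
D lies in the plane iff n · AD = 0.
This gives (1113)q + (-58989) = 0, so q = 53.

53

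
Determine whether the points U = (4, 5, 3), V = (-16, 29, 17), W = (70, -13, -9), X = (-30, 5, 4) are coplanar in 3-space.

Yes

With U as base: UV = (-20, 24, 14), UW = (66, -18, -12), UX = (-34, 0, 1).
UW × UX = (-18, 342, -612).
UV · (UW × UX) = 0.
The scalar triple product vanishes, so the four points are coplanar.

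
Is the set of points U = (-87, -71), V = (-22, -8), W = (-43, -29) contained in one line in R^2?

UV = (65, 63), UW = (44, 42).
Twice the signed area of △UVW is (65)(42) − (63)(44) = -42.
The area is nonzero, so the three points are not collinear.

No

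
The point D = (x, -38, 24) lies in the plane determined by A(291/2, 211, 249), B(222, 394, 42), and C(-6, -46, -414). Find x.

18

The plane through A, B, C has equation −174528x + 82080y + 8064z = -6067008.
Substituting D: (-174528)x + (-2925504) = -6067008, so x = 18.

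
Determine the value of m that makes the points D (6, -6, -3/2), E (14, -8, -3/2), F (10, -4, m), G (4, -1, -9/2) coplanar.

-7/2

Normal to plane DEG: n = (6, 24, 36); plane equation n·P = -162.
Requiring n·F = -162: (36)m + (-36) = -162.
So m = -7/2.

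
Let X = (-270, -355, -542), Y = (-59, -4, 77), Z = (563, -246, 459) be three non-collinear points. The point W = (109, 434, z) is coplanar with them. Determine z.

Coplanarity requires XY · (XZ × XW) = 0.
XY = (211, 351, 619), XZ = (833, 109, 1001); the triple product is linear in z with coefficient -269384 and constant term 201768616.
Setting it to zero: z = 749.

749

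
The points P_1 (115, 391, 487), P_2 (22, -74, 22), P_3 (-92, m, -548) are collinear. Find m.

-644

Direction P_1P_2 = (-93, -465, -465). From the x-coordinate of P_3, the parameter along the line is τ = (-92 − 115)/(-93) = 69/31.
Then m = 391 + 69/31·(-465) = -644.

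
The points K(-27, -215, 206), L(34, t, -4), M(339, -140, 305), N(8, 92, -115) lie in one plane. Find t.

3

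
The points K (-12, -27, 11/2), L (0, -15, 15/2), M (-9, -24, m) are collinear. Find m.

Collinearity requires KL × KM = 0; each component is linear in m.
The x-component gives (12)m + (-72) = 0, so m = 6.
The remaining components then also vanish.

6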